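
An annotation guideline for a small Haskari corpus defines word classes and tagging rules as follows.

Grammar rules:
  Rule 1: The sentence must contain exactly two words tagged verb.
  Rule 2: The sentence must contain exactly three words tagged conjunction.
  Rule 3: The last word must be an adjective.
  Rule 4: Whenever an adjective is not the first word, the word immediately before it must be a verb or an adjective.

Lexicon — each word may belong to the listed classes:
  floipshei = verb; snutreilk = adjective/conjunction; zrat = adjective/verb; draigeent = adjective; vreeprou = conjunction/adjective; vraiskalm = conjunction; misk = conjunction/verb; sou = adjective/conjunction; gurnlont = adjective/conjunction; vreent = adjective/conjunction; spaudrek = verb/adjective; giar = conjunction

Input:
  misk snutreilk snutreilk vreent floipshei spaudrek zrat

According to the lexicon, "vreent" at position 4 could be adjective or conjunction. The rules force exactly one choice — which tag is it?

Candidates per position — 1:misk {conjunction,verb}; 2:snutreilk {adjective,conjunction}; 3:snutreilk {adjective,conjunction}; 4:vreent {adjective,conjunction}; 5:floipshei {verb}; 6:spaudrek {verb,adjective}; 7:zrat {adjective,verb}.
Word 7 cannot be verb — rule 3 would then fail for every completion. It is adjective.
Position 4: the remaining choice is settled jointly with positions 1, 2, 3, 6 — only conjunction at position 4 is part of a tagging that satisfies every rule.
So the tagging must be: verb conjunction conjunction conjunction verb adjective adjective.
Checking: rule 1 holds; rule 2 holds; rule 3 holds; rule 4 holds.

conjunction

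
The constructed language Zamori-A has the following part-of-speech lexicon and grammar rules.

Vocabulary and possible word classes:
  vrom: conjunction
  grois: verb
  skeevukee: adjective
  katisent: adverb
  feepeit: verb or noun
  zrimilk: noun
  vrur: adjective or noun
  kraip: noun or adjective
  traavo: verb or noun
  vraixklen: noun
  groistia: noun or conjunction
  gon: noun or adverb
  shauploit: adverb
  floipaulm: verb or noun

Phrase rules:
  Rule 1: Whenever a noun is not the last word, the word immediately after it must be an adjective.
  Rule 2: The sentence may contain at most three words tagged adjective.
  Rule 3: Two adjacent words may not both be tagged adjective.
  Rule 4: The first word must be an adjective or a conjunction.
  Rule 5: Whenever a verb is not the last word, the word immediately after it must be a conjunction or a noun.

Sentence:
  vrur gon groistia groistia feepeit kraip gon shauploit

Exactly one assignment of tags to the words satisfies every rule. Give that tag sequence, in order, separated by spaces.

Candidates per position — 1:vrur {adjective,noun}; 2:gon {noun,adverb}; 3:groistia {noun,conjunction}; 4:groistia {noun,conjunction}; 5:feepeit {verb,noun}; 6:kraip {noun,adjective}; 7:gon {noun,adverb}; 8:shauploit {adverb}.
Word 1 cannot be noun — rule 1 would then fail for every completion. It is adjective.
Word 2 cannot be noun — rule 1 would then fail for every completion. It is adverb.
Word 3 cannot be noun — rule 1 would then fail for every completion. It is conjunction.
Word 4 cannot be noun — rule 1 would then fail for every completion. It is conjunction.
Word 6 cannot be noun — rule 1 would then fail for every completion. It is adjective.
Word 7 cannot be noun — rule 1 would then fail for every completion. It is adverb.
Word 5 cannot be verb — rule 5 would then fail for every completion. It is noun.
The only consistent sequence is: adjective adverb conjunction conjunction noun adjective adverb adverb.
Rule-by-rule: rule 1 ok; rule 2 ok; rule 3 ok; rule 4 ok; rule 5 ok.

adjective adverb conjunction conjunction noun adjective adverb adverb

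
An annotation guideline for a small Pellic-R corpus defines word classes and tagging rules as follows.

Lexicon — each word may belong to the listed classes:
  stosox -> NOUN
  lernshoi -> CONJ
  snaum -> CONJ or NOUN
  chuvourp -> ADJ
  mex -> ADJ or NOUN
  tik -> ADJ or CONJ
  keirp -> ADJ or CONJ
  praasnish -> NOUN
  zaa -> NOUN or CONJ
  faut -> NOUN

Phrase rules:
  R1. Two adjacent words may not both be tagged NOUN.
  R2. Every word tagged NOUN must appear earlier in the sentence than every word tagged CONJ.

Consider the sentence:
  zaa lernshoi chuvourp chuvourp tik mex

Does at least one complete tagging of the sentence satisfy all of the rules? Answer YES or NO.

Candidates per position — 1:zaa {NOUN,CONJ}; 2:lernshoi {CONJ}; 3:chuvourp {ADJ}; 4:chuvourp {ADJ}; 5:tik {ADJ,CONJ}; 6:mex {ADJ,NOUN}.
One satisfying assignment: CONJ CONJ ADJ ADJ ADJ ADJ.
Check: rule 1 holds; rule 2 holds.

YES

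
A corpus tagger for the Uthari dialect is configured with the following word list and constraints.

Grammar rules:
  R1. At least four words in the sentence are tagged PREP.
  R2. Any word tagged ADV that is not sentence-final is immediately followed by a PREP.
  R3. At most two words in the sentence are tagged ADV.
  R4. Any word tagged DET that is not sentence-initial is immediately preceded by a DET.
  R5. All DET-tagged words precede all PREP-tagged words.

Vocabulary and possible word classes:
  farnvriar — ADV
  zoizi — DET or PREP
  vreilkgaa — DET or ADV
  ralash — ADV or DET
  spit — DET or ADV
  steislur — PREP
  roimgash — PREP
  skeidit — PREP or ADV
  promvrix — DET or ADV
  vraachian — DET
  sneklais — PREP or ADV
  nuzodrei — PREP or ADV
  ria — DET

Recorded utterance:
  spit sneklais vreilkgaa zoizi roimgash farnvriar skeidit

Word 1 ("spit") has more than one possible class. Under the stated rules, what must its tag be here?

DET

Candidates per position — 1:spit {DET,ADV}; 2:sneklais {PREP,ADV}; 3:vreilkgaa {DET,ADV}; 4:zoizi {DET,PREP}; 5:roimgash {PREP}; 6:farnvriar {ADV}; 7:skeidit {PREP,ADV}.
If word 2 were ADV, no tagging could satisfy rule 1; so word 2 is PREP.
If word 3 were DET, no tagging could satisfy rule 4; so word 3 is ADV.
If word 4 were DET, no tagging could satisfy rule 1; so word 4 is PREP.
If word 7 were ADV, no tagging could satisfy rule 1; so word 7 is PREP.
If word 1 were ADV, no tagging could satisfy rule 3; so word 1 is DET.
So the tagging must be: DET PREP ADV PREP PREP ADV PREP.
Checking: rule 1 ok; rule 2 ok; rule 3 ok; rule 4 ok; rule 5 ok.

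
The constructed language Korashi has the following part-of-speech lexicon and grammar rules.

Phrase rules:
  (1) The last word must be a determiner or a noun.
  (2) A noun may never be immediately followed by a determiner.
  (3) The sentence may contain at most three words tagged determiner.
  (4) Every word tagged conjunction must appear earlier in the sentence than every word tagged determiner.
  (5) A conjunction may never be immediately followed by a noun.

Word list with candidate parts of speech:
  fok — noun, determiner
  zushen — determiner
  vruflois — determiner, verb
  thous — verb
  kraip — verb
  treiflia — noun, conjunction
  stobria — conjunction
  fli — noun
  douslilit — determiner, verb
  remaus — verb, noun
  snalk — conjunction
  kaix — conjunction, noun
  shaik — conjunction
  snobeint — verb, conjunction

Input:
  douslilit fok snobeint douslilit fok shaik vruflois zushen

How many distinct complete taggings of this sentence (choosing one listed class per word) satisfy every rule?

4

Candidates per position — 1:douslilit {determiner,verb}; 2:fok {noun,determiner}; 3:snobeint {verb,conjunction}; 4:douslilit {determiner,verb}; 5:fok {noun,determiner}; 6:shaik {conjunction}; 7:vruflois {determiner,verb}; 8:zushen {determiner}.
There are 64 candidate sequences in total.
The sequences that satisfy every rule: verb noun verb verb noun conjunction determiner determiner; verb noun verb verb noun conjunction verb determiner; verb noun conjunction verb noun conjunction determiner determiner; verb noun conjunction verb noun conjunction verb determiner.
Count = 4.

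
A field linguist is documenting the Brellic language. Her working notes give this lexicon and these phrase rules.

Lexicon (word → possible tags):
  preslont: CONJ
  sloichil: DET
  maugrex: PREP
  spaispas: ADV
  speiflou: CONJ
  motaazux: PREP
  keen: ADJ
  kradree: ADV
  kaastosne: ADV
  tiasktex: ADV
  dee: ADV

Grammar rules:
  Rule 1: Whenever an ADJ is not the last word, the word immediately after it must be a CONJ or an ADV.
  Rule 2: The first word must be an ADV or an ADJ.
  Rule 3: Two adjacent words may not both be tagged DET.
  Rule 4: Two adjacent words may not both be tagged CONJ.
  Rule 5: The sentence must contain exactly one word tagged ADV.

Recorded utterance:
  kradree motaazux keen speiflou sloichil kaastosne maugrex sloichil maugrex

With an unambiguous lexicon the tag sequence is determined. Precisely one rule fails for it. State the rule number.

Fixed tagging: ADV PREP ADJ CONJ DET ADV PREP DET PREP.
Rule check: R1 holds, R2 holds, R3 holds, R4 holds, R5 violated.
Only rule 5 fails.

5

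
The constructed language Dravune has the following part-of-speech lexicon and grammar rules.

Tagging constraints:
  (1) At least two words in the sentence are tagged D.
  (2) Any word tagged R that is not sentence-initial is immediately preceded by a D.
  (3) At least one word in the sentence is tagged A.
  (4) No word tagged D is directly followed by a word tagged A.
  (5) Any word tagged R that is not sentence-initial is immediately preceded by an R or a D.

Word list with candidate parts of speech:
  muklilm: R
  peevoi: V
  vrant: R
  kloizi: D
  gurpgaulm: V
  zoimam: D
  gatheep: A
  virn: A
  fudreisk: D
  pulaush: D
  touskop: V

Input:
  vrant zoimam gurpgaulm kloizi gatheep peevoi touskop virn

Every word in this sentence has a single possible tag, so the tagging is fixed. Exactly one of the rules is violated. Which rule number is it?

Fixed tagging: R D V D A V V A.
Rule check: R1 pass, R2 pass, R3 pass, R4 fail, R5 pass.
Only rule 4 fails.

4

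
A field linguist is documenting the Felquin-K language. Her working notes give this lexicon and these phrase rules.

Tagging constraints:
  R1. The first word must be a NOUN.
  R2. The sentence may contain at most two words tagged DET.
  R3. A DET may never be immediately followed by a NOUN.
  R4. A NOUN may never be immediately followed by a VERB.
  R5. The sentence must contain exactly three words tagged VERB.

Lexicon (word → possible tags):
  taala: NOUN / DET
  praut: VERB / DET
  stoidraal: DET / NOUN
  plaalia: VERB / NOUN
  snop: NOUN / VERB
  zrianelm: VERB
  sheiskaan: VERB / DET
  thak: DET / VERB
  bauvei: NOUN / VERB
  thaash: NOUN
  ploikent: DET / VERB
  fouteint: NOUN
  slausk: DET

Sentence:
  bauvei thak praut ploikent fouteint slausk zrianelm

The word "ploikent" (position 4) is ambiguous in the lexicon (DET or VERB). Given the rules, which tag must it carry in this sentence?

VERB

Candidates per position — 1:bauvei {NOUN,VERB}; 2:thak {DET,VERB}; 3:praut {VERB,DET}; 4:ploikent {DET,VERB}; 5:fouteint {NOUN}; 6:slausk {DET}; 7:zrianelm {VERB}.
If word 1 were VERB, no tagging could satisfy rule 1; so word 1 is NOUN.
If word 2 were VERB, no tagging could satisfy rule 4; so word 2 is DET.
If word 3 were DET, no tagging could satisfy rule 2; so word 3 is VERB.
If word 4 were DET, no tagging could satisfy rule 2; so word 4 is VERB.
The unique satisfying tagging is: NOUN DET VERB VERB NOUN DET VERB.
Verifying each rule — rule 1 ✓; rule 2 ✓; rule 3 ✓; rule 4 ✓; rule 5 ✓.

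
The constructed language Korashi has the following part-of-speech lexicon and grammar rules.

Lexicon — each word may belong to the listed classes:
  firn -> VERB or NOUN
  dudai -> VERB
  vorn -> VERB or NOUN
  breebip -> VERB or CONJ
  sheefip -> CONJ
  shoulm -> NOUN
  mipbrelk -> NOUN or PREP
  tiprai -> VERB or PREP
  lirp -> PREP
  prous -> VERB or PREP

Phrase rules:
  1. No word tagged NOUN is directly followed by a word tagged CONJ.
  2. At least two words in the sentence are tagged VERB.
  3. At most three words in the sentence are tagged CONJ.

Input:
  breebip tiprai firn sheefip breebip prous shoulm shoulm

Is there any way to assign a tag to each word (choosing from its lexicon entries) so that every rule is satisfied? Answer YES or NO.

YES

Candidates per position — 1:breebip {VERB,CONJ}; 2:tiprai {VERB,PREP}; 3:firn {VERB,NOUN}; 4:sheefip {CONJ}; 5:breebip {VERB,CONJ}; 6:prous {VERB,PREP}; 7:shoulm {NOUN}; 8:shoulm {NOUN}.
One satisfying assignment: VERB PREP VERB CONJ CONJ VERB NOUN NOUN.
Verifying each rule — rule 1 ✓; rule 2 ✓; rule 3 ✓.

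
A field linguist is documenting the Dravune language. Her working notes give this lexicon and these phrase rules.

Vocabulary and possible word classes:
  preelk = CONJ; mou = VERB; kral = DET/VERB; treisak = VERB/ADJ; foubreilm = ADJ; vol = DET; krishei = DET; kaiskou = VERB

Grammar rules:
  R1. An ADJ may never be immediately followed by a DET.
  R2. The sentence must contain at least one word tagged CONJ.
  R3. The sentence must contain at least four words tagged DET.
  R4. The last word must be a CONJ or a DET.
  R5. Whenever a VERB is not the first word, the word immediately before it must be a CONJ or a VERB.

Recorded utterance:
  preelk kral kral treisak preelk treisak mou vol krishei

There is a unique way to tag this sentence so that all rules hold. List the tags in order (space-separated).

Candidates per position — 1:preelk {CONJ}; 2:kral {DET,VERB}; 3:kral {DET,VERB}; 4:treisak {VERB,ADJ}; 5:preelk {CONJ}; 6:treisak {VERB,ADJ}; 7:mou {VERB}; 8:vol {DET}; 9:krishei {DET}.
At position 2, choosing VERB makes rule 3 impossible to satisfy; hence DET.
At position 3, choosing VERB makes rule 3 impossible to satisfy; hence DET.
At position 4, choosing VERB makes rule 5 impossible to satisfy; hence ADJ.
At position 6, choosing ADJ makes rule 5 impossible to satisfy; hence VERB.
So the tagging must be: CONJ DET DET ADJ CONJ VERB VERB DET DET.
Checking: rule 1 holds; rule 2 holds; rule 3 holds; rule 4 holds; rule 5 holds.

CONJ DET DET ADJ CONJ VERB VERB DET DET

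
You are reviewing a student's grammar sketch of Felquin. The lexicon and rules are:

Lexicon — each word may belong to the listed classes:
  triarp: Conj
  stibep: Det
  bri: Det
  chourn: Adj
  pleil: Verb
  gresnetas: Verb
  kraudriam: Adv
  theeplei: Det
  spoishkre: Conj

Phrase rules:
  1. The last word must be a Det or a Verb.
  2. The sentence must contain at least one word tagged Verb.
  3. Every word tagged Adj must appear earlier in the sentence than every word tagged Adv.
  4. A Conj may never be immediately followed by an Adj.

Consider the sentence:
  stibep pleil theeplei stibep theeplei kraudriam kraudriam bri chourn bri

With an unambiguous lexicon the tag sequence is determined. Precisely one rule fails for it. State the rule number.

Fixed tagging: Det Verb Det Det Det Adv Adv Det Adj Det.
Applying the rules: R1 ok, R2 ok, R3 fails, R4 ok.
Only rule 3 fails.

3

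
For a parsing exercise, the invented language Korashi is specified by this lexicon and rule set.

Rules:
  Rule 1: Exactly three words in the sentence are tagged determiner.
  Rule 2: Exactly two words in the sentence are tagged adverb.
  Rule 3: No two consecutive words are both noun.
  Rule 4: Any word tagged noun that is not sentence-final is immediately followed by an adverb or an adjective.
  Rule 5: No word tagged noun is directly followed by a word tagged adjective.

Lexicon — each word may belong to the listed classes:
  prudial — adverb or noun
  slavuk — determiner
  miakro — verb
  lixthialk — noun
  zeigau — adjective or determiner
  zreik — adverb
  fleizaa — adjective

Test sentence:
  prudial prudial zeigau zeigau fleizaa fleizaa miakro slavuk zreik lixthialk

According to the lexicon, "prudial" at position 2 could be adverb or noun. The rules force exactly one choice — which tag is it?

adverb

Candidates per position — 1:prudial {adverb,noun}; 2:prudial {adverb,noun}; 3:zeigau {adjective,determiner}; 4:zeigau {adjective,determiner}; 5:fleizaa {adjective}; 6:fleizaa {adjective}; 7:miakro {verb}; 8:slavuk {determiner}; 9:zreik {adverb}; 10:lixthialk {noun}.
At position 3, choosing adjective makes rule 1 impossible to satisfy; hence determiner.
At position 4, choosing adjective makes rule 1 impossible to satisfy; hence determiner.
At position 2, choosing noun makes rule 4 impossible to satisfy; hence adverb.
At position 1, choosing adverb makes rule 2 impossible to satisfy; hence noun.
The only consistent sequence is: noun adverb determiner determiner adjective adjective verb determiner adverb noun.
Checking: rule 1 holds; rule 2 holds; rule 3 holds; rule 4 holds; rule 5 holds.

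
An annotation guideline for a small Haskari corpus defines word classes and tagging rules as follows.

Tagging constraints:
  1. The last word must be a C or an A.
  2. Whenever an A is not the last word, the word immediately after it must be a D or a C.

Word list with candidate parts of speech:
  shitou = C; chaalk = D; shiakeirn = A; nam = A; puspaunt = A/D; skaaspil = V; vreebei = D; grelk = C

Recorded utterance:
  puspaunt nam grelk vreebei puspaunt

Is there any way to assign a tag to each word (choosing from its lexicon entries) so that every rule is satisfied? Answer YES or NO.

YES

Candidates per position — 1:puspaunt {A,D}; 2:nam {A}; 3:grelk {C}; 4:vreebei {D}; 5:puspaunt {A,D}.
One satisfying assignment: D A C D A.
Verifying each rule — rule 1 satisfied; rule 2 satisfied.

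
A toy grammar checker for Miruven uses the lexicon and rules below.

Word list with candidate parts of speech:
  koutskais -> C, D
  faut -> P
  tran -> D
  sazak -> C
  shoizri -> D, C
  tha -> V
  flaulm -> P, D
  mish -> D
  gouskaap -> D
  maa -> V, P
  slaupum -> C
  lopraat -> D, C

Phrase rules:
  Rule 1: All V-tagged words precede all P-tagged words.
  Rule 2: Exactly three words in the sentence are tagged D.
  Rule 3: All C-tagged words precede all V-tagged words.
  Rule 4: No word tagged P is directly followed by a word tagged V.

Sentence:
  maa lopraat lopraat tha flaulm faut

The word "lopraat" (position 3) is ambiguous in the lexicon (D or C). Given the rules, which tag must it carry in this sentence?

Candidates per position — 1:maa {V,P}; 2:lopraat {D,C}; 3:lopraat {D,C}; 4:tha {V}; 5:flaulm {P,D}; 6:faut {P}.
At position 1, choosing P makes rule 1 impossible to satisfy; hence V.
At position 2, choosing C makes rule 2 impossible to satisfy; hence D.
At position 3, choosing C makes rule 2 impossible to satisfy; hence D.
At position 5, choosing P makes rule 2 impossible to satisfy; hence D.
The unique satisfying tagging is: V D D V D P.
Checking: rule 1 ok; rule 2 ok; rule 3 ok; rule 4 ok.

D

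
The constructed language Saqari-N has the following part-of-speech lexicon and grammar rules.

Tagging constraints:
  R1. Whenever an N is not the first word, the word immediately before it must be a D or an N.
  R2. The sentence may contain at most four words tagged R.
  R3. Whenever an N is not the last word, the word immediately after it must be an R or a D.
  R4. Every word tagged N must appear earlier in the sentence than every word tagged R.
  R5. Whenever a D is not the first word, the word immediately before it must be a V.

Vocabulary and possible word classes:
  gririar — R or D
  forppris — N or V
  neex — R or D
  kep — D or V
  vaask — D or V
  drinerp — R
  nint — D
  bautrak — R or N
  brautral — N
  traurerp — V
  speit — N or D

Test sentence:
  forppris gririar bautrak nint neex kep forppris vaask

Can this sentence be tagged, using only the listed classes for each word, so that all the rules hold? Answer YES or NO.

Candidates per position — 1:forppris {N,V}; 2:gririar {R,D}; 3:bautrak {R,N}; 4:nint {D}; 5:neex {R,D}; 6:kep {D,V}; 7:forppris {N,V}; 8:vaask {D,V}.
Rule 5 cannot be satisfied by any choice of tags from the lexicon.
So there is no consistent tagging.

NO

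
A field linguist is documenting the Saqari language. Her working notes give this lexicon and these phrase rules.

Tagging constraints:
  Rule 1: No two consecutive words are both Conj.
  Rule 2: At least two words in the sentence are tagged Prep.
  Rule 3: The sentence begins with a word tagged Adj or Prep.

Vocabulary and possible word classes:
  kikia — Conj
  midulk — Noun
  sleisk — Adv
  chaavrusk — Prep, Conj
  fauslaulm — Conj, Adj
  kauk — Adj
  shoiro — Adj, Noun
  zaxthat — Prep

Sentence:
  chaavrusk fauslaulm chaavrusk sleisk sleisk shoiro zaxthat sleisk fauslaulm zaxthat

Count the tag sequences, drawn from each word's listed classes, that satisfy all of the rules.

Candidates per position — 1:chaavrusk {Prep,Conj}; 2:fauslaulm {Conj,Adj}; 3:chaavrusk {Prep,Conj}; 4:sleisk {Adv}; 5:sleisk {Adv}; 6:shoiro {Adj,Noun}; 7:zaxthat {Prep}; 8:sleisk {Adv}; 9:fauslaulm {Conj,Adj}; 10:zaxthat {Prep}.
There are 32 candidate sequences in total.
Checking each against the rules leaves 12 sequences.
Count = 12.

12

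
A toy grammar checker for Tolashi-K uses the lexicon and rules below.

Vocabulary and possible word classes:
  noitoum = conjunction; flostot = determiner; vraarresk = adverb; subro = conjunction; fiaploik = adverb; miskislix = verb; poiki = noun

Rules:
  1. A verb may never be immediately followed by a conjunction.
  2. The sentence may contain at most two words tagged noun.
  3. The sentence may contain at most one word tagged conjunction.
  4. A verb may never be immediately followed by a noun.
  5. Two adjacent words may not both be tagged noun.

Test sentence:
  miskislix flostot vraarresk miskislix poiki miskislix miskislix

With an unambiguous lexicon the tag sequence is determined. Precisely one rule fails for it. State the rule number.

4

Fixed tagging: verb determiner adverb verb noun verb verb.
Checking each rule: R1 pass, R2 pass, R3 pass, R4 fail, R5 pass.
Only rule 4 fails.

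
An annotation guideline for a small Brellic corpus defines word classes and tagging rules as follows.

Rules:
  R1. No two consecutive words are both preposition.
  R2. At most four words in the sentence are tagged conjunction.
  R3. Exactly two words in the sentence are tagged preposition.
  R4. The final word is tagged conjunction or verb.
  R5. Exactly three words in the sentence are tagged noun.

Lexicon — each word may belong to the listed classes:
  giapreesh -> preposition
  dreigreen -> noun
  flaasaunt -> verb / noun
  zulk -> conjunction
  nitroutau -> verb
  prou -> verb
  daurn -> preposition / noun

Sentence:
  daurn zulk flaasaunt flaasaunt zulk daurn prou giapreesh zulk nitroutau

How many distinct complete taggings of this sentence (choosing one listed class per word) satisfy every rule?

Candidates per position — 1:daurn {preposition,noun}; 2:zulk {conjunction}; 3:flaasaunt {verb,noun}; 4:flaasaunt {verb,noun}; 5:zulk {conjunction}; 6:daurn {preposition,noun}; 7:prou {verb}; 8:giapreesh {preposition}; 9:zulk {conjunction}; 10:nitroutau {verb}.
There are 16 candidate sequences in total.
The sequences that satisfy every rule: preposition conjunction noun noun conjunction noun verb preposition conjunction verb; noun conjunction noun noun conjunction preposition verb preposition conjunction verb.
Count = 2.

2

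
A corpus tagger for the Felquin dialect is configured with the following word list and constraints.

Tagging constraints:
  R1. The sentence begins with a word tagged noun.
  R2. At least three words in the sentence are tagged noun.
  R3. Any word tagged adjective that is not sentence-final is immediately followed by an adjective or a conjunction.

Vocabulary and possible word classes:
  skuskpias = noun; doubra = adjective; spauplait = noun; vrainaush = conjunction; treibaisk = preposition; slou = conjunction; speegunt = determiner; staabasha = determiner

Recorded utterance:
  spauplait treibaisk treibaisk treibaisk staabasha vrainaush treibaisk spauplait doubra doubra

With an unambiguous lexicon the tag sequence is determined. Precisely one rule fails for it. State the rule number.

2

Fixed tagging: noun preposition preposition preposition determiner conjunction preposition noun adjective adjective.
Checking each rule: R1 ✓, R2 ✗, R3 ✓.
Only rule 2 fails.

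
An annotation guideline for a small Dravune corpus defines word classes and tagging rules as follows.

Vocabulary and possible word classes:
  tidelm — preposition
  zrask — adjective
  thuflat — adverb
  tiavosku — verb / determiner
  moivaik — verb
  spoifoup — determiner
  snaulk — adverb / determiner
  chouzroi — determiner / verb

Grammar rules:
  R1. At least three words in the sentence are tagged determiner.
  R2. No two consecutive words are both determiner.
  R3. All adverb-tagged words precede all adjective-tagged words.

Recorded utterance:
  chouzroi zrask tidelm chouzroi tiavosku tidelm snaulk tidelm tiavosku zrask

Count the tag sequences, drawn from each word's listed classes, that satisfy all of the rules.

Candidates per position — 1:chouzroi {determiner,verb}; 2:zrask {adjective}; 3:tidelm {preposition}; 4:chouzroi {determiner,verb}; 5:tiavosku {verb,determiner}; 6:tidelm {preposition}; 7:snaulk {adverb,determiner}; 8:tidelm {preposition}; 9:tiavosku {verb,determiner}; 10:zrask {adjective}.
There are 32 candidate sequences in total.
Checking each against the rules leaves 7 sequences.
Count = 7.

7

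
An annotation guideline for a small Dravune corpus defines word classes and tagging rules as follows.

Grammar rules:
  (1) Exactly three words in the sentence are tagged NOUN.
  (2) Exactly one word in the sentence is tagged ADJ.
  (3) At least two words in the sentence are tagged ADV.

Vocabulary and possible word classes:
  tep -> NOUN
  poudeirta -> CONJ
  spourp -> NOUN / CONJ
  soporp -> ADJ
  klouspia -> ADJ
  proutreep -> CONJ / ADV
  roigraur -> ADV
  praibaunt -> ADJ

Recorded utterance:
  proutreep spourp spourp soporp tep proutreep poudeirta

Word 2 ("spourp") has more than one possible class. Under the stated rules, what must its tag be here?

Candidates per position — 1:proutreep {CONJ,ADV}; 2:spourp {NOUN,CONJ}; 3:spourp {NOUN,CONJ}; 4:soporp {ADJ}; 5:tep {NOUN}; 6:proutreep {CONJ,ADV}; 7:poudeirta {CONJ}.
If word 1 were CONJ, no tagging could satisfy rule 3; so word 1 is ADV.
If word 2 were CONJ, no tagging could satisfy rule 1; so word 2 is NOUN.
If word 3 were CONJ, no tagging could satisfy rule 1; so word 3 is NOUN.
If word 6 were CONJ, no tagging could satisfy rule 3; so word 6 is ADV.
So the tagging must be: ADV NOUN NOUN ADJ NOUN ADV CONJ.
Check: rule 1 holds; rule 2 holds; rule 3 holds.

NOUN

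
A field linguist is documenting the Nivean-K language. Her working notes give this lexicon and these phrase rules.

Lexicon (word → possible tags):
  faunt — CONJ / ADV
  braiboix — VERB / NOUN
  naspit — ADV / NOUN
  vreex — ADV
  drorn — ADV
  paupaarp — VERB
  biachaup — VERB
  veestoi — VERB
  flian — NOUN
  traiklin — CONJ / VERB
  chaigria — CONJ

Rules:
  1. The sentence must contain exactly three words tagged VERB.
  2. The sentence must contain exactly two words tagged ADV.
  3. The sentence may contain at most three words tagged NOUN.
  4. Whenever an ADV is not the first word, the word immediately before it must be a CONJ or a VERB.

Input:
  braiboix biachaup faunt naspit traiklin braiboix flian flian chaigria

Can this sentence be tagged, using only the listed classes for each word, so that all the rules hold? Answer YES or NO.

NO

Candidates per position — 1:braiboix {VERB,NOUN}; 2:biachaup {VERB}; 3:faunt {CONJ,ADV}; 4:naspit {ADV,NOUN}; 5:traiklin {CONJ,VERB}; 6:braiboix {VERB,NOUN}; 7:flian {NOUN}; 8:flian {NOUN}; 9:chaigria {CONJ}.
Every candidate sequence violates at least one rule; no consistent tagging exists.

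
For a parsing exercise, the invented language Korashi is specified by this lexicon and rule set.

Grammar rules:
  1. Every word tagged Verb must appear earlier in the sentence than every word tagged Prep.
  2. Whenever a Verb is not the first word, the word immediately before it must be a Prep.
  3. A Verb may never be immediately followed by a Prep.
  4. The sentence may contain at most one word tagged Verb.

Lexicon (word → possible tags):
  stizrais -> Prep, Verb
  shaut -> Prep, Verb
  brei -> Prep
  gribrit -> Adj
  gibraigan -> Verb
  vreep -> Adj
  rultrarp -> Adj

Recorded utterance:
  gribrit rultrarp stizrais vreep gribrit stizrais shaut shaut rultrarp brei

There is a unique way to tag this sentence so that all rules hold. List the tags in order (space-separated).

Candidates per position — 1:gribrit {Adj}; 2:rultrarp {Adj}; 3:stizrais {Prep,Verb}; 4:vreep {Adj}; 5:gribrit {Adj}; 6:stizrais {Prep,Verb}; 7:shaut {Prep,Verb}; 8:shaut {Prep,Verb}; 9:rultrarp {Adj}; 10:brei {Prep}.
Position 3: tagging it Verb would leave rule 2 unsatisfiable, so it must be Prep.
Position 6: tagging it Verb would leave rule 1 unsatisfiable, so it must be Prep.
Position 7: tagging it Verb would leave rule 1 unsatisfiable, so it must be Prep.
Position 8: tagging it Verb would leave rule 1 unsatisfiable, so it must be Prep.
The unique satisfying tagging is: Adj Adj Prep Adj Adj Prep Prep Prep Adj Prep.
Checking: rule 1 satisfied; rule 2 satisfied; rule 3 satisfied; rule 4 satisfied.

Adj Adj Prep Adj Adj Prep Prep Prep Adj Prep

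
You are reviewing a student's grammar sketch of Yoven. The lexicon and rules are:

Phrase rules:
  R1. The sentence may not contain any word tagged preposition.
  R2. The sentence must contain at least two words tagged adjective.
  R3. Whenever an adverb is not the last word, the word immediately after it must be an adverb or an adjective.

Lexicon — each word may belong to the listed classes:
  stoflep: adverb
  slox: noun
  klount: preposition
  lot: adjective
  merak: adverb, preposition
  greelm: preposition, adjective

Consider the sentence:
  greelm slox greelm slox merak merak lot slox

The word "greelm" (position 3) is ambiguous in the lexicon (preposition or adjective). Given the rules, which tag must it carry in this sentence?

adjective

Candidates per position — 1:greelm {preposition,adjective}; 2:slox {noun}; 3:greelm {preposition,adjective}; 4:slox {noun}; 5:merak {adverb,preposition}; 6:merak {adverb,preposition}; 7:lot {adjective}; 8:slox {noun}.
Position 1: tagging it preposition would leave rule 1 unsatisfiable, so it must be adjective.
Position 3: tagging it preposition would leave rule 1 unsatisfiable, so it must be adjective.
Position 5: tagging it preposition would leave rule 1 unsatisfiable, so it must be adverb.
Position 6: tagging it preposition would leave rule 1 unsatisfiable, so it must be adverb.
So the tagging must be: adjective noun adjective noun adverb adverb adjective noun.
Verifying each rule — rule 1 satisfied; rule 2 satisfied; rule 3 satisfied.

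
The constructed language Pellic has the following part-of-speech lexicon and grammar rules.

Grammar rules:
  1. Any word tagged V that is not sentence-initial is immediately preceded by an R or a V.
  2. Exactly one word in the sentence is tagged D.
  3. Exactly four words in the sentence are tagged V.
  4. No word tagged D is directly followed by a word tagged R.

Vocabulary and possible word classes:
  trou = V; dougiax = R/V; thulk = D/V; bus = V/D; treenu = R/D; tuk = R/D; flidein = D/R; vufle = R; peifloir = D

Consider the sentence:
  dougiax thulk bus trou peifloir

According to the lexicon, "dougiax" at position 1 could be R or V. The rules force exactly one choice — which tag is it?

V

Candidates per position — 1:dougiax {R,V}; 2:thulk {D,V}; 3:bus {V,D}; 4:trou {V}; 5:peifloir {D}.
Position 1: tagging it R would leave rule 3 unsatisfiable, so it must be V.
Position 2: tagging it D would leave rule 1 unsatisfiable, so it must be V.
Position 3: tagging it D would leave rule 1 unsatisfiable, so it must be V.
That leaves exactly one tagging: V V V V D.
Check: rule 1 ok; rule 2 ok; rule 3 ok; rule 4 ok.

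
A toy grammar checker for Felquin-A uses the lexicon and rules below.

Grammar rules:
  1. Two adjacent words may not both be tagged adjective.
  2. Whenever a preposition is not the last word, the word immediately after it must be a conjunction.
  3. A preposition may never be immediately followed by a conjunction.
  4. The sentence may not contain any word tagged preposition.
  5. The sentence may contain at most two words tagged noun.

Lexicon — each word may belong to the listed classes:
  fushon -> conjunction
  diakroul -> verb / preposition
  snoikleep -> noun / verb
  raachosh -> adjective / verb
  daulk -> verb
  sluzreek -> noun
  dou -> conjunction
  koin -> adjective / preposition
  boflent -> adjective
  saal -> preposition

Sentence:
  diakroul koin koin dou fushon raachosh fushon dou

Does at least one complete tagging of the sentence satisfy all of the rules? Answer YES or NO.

NO

Candidates per position — 1:diakroul {verb,preposition}; 2:koin {adjective,preposition}; 3:koin {adjective,preposition}; 4:dou {conjunction}; 5:fushon {conjunction}; 6:raachosh {adjective,verb}; 7:fushon {conjunction}; 8:dou {conjunction}.
Every candidate sequence violates at least one rule; no consistent tagging exists.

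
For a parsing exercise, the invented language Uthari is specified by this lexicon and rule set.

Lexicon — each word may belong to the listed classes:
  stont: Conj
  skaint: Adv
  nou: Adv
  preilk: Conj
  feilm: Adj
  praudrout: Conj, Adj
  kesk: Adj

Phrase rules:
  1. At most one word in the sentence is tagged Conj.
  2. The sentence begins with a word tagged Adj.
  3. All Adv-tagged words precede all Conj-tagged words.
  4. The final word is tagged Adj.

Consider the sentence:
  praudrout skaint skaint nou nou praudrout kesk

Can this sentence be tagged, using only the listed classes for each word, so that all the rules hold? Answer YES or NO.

Candidates per position — 1:praudrout {Conj,Adj}; 2:skaint {Adv}; 3:skaint {Adv}; 4:nou {Adv}; 5:nou {Adv}; 6:praudrout {Conj,Adj}; 7:kesk {Adj}.
One satisfying assignment: Adj Adv Adv Adv Adv Conj Adj.
Verifying each rule — rule 1 ok; rule 2 ok; rule 3 ok; rule 4 ok.

YES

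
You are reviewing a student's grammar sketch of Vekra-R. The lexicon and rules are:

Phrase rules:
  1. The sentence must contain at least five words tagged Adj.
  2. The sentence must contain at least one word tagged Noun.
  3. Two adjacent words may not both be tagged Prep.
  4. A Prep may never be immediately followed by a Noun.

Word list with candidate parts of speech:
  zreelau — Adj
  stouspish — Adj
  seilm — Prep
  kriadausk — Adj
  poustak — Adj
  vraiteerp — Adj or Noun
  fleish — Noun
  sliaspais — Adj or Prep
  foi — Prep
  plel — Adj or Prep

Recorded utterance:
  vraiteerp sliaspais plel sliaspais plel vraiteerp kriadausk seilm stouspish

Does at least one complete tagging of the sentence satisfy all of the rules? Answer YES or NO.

YES

Candidates per position — 1:vraiteerp {Adj,Noun}; 2:sliaspais {Adj,Prep}; 3:plel {Adj,Prep}; 4:sliaspais {Adj,Prep}; 5:plel {Adj,Prep}; 6:vraiteerp {Adj,Noun}; 7:kriadausk {Adj}; 8:seilm {Prep}; 9:stouspish {Adj}.
One satisfying assignment: Noun Adj Prep Adj Prep Adj Adj Prep Adj.
Rule-by-rule: rule 1 ok; rule 2 ok; rule 3 ok; rule 4 ok.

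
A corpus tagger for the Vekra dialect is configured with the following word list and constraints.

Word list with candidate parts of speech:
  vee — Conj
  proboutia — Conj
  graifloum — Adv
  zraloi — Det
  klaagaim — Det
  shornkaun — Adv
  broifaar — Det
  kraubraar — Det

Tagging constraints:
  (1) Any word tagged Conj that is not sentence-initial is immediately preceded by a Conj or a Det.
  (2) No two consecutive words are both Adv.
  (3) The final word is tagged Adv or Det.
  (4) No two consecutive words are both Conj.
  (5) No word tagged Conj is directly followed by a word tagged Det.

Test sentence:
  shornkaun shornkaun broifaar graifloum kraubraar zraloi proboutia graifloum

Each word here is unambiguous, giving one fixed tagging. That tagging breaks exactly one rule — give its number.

2

Fixed tagging: Adv Adv Det Adv Det Det Conj Adv.
Rule check: R1 pass, R2 fail, R3 pass, R4 pass, R5 pass.
Only rule 2 fails.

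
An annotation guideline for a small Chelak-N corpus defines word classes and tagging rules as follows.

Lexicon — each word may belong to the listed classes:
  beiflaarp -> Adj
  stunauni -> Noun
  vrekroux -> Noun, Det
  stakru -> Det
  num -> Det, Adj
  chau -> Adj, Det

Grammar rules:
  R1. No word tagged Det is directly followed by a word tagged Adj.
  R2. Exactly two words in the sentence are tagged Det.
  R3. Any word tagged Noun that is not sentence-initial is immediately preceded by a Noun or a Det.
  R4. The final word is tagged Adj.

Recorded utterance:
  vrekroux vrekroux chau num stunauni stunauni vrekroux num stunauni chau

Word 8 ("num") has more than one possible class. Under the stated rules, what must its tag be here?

Candidates per position — 1:vrekroux {Noun,Det}; 2:vrekroux {Noun,Det}; 3:chau {Adj,Det}; 4:num {Det,Adj}; 5:stunauni {Noun}; 6:stunauni {Noun}; 7:vrekroux {Noun,Det}; 8:num {Det,Adj}; 9:stunauni {Noun}; 10:chau {Adj,Det}.
Position 4: tagging it Adj would leave rule 3 unsatisfiable, so it must be Det.
Position 8: tagging it Adj would leave rule 3 unsatisfiable, so it must be Det.
Position 10: tagging it Det would leave rule 2 unsatisfiable, so it must be Adj.
Position 1: tagging it Det would leave rule 2 unsatisfiable, so it must be Noun.
Position 2: tagging it Det would leave rule 2 unsatisfiable, so it must be Noun.
Position 3: tagging it Det would leave rule 2 unsatisfiable, so it must be Adj.
Position 7: tagging it Det would leave rule 2 unsatisfiable, so it must be Noun.
That leaves exactly one tagging: Noun Noun Adj Det Noun Noun Noun Det Noun Adj.
Rule-by-rule: rule 1 holds; rule 2 holds; rule 3 holds; rule 4 holds.

Det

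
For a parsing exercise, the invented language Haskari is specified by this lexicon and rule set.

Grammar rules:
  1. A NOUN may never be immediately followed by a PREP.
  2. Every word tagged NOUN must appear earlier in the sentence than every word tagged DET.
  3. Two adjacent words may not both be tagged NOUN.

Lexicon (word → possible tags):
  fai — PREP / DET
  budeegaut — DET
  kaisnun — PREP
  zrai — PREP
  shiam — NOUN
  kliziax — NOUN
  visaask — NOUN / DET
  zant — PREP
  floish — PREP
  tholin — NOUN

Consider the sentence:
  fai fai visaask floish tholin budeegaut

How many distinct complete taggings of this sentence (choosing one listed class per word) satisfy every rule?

0

Candidates per position — 1:fai {PREP,DET}; 2:fai {PREP,DET}; 3:visaask {NOUN,DET}; 4:floish {PREP}; 5:tholin {NOUN}; 6:budeegaut {DET}.
There are 8 candidate sequences in total.
Every candidate sequence violates at least one rule; no consistent tagging exists.
Count = 0.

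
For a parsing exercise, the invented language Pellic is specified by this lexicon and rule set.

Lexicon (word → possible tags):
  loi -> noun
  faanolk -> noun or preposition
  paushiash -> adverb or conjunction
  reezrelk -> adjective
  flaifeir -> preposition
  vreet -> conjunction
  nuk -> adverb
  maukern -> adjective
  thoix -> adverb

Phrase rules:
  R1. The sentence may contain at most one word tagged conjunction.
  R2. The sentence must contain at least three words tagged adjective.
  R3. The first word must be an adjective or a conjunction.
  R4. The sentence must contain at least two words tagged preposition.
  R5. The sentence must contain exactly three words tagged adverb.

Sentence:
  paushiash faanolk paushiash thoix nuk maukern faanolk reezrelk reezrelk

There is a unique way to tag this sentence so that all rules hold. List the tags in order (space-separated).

conjunction preposition adverb adverb adverb adjective preposition adjective adjective

Candidates per position — 1:paushiash {adverb,conjunction}; 2:faanolk {noun,preposition}; 3:paushiash {adverb,conjunction}; 4:thoix {adverb}; 5:nuk {adverb}; 6:maukern {adjective}; 7:faanolk {noun,preposition}; 8:reezrelk {adjective}; 9:reezrelk {adjective}.
Position 1: tagging it adverb would leave rule 3 unsatisfiable, so it must be conjunction.
Position 2: tagging it noun would leave rule 4 unsatisfiable, so it must be preposition.
Position 3: tagging it conjunction would leave rule 1 unsatisfiable, so it must be adverb.
Position 7: tagging it noun would leave rule 4 unsatisfiable, so it must be preposition.
The only consistent sequence is: conjunction preposition adverb adverb adverb adjective preposition adjective adjective.
Checking: rule 1 satisfied; rule 2 satisfied; rule 3 satisfied; rule 4 satisfied; rule 5 satisfied.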